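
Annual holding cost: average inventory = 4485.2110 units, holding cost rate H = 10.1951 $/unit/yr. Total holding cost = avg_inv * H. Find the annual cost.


Cost = 4485.2110 * 10.1951 = 45727.1747

45727.1747 $/yr


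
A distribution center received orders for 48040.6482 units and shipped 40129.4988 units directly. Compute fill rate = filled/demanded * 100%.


FR = 40129.4988 / 48040.6482 * 100 = 83.5324

83.5324%


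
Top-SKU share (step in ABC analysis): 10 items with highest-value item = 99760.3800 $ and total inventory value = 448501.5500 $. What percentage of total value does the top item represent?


Top item = 99760.3800
Total = 448501.5500
Percentage = 99760.3800 / 448501.5500 * 100 = 22.2430

22.2430%


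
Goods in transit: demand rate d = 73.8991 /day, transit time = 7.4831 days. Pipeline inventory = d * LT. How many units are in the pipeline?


Pipeline = 73.8991 * 7.4831 = 552.9944

552.9944 units


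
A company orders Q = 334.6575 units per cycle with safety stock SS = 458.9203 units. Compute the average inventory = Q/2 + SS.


Q/2 = 167.3288
Avg = 167.3288 + 458.9203 = 626.2491

626.2491 units


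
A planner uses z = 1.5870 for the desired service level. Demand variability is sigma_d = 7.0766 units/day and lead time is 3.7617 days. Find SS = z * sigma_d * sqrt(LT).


sqrt(LT) = sqrt(3.7617) = 1.9395
SS = 1.5870 * 7.0766 * 1.9395 = 21.7818

21.7818 units


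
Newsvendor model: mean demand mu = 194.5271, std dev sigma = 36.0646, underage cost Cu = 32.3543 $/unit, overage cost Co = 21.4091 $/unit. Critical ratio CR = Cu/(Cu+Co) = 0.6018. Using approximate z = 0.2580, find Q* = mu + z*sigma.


CR = Cu/(Cu+Co) = 32.3543/(32.3543+21.4091) = 0.6018
z = 0.2580
Q* = 194.5271 + 0.2580 * 36.0646 = 203.8318

203.8318 units


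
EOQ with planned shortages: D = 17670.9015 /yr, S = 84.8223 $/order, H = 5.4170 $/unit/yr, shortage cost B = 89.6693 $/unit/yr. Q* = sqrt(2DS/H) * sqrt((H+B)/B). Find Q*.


sqrt(2DS/H) = 743.9092
sqrt((H+B)/B) = 1.0298
Q* = 743.9092 * 1.0298 = 766.0499

766.0499 units


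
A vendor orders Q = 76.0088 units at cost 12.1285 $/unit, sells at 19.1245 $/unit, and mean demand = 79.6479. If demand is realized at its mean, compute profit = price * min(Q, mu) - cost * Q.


Sales at mu = min(76.0088, 79.6479) = 76.0088
Revenue = 19.1245 * 76.0088 = 1453.6303
Total cost = 12.1285 * 76.0088 = 921.8727
Profit = 1453.6303 - 921.8727 = 531.7576

531.7576 $


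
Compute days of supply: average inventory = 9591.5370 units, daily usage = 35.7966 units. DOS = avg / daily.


DOS = 9591.5370 / 35.7966 = 267.9455

267.9455 days


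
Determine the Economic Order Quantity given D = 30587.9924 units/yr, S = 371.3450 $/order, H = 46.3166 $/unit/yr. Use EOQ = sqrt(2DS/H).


2*D*S = 2 * 30587.9924 * 371.3450 = 22717396.0756
2*D*S/H = 490480.6500
EOQ = sqrt(490480.6500) = 700.3432

700.3432 units


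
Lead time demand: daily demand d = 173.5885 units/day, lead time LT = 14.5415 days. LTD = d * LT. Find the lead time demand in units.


LTD = 173.5885 * 14.5415 = 2524.2372

2524.2372 units


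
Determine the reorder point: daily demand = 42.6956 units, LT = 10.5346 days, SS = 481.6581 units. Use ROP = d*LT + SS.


d*LT = 42.6956 * 10.5346 = 449.7811
ROP = 449.7811 + 481.6581 = 931.4392

931.4392 units


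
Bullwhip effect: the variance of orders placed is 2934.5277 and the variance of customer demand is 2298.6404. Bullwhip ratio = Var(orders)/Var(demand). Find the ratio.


BW = 2934.5277 / 2298.6404 = 1.2766

1.2766


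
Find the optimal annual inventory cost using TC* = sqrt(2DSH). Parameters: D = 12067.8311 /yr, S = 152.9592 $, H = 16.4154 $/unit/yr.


2*D*S*H = 60601907.2203
TC* = sqrt(60601907.2203) = 7784.7227

7784.7227 $/yr


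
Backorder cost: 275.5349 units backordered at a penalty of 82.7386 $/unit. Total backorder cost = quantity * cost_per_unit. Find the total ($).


Total = 275.5349 * 82.7386 = 22797.3719

22797.3719 $


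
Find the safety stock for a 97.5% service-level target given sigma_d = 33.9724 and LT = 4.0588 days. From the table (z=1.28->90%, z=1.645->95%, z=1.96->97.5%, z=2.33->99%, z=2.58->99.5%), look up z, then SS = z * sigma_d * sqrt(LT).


From the table, SL = 97.5% corresponds to z = 1.96
sqrt(LT) = sqrt(4.0588) = 2.0146
SS = 1.96 * 33.9724 * 2.0146 = 134.1470

134.1470 units


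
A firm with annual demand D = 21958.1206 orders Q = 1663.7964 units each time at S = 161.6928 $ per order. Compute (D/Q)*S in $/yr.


Number of orders = D/Q = 13.1976
Cost = 13.1976 * 161.6928 = 2133.9570

2133.9570 $/yr


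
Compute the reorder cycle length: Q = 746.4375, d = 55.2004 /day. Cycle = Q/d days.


Cycle = 746.4375 / 55.2004 = 13.5223

13.5223 days


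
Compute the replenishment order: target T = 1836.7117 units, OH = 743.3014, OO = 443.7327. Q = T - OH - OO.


Inventory position = OH + OO = 743.3014 + 443.7327 = 1187.0341
Q = 1836.7117 - 1187.0341 = 649.6776

649.6776 units


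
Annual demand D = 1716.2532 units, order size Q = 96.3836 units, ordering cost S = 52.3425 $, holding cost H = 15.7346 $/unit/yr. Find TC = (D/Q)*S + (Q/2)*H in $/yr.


Ordering cost = D*S/Q = 932.0360
Holding cost = Q*H/2 = 758.2787
TC = 932.0360 + 758.2787 = 1690.3147

1690.3147 $/yr


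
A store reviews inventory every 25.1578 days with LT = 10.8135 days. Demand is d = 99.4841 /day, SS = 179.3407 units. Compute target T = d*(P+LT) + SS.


P + LT = 35.9713
d*(P+LT) = 99.4841 * 35.9713 = 3578.5724
T = 3578.5724 + 179.3407 = 3757.9131

3757.9131 units


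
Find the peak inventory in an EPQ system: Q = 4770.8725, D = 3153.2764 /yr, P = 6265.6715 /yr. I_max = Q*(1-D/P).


D/P = 0.5033
1 - D/P = 0.4967
I_max = 4770.8725 * 0.4967 = 2369.8721

2369.8721 units


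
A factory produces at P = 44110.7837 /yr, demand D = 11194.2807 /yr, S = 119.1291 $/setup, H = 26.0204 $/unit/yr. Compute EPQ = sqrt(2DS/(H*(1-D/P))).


1 - D/P = 1 - 0.2538 = 0.7462
H*(1-D/P) = 19.4170
2DS = 2667129.1699
EPQ = sqrt(137360.2790) = 370.6215

370.6215 units


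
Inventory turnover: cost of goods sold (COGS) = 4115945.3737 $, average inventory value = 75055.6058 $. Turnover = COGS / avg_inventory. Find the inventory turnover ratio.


Turnover = 4115945.3737 / 75055.6058 = 54.8386

54.8386


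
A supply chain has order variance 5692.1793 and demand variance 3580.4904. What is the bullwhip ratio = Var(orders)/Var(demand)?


BW = 5692.1793 / 3580.4904 = 1.5898

1.5898


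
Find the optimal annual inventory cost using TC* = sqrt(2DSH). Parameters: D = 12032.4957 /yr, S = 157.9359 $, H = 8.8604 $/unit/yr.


2*D*S*H = 33675953.3172
TC* = sqrt(33675953.3172) = 5803.0986

5803.0986 $/yr


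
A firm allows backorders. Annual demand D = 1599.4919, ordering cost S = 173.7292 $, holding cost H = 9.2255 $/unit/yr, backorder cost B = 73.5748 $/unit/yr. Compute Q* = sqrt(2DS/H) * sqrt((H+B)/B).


sqrt(2DS/H) = 245.4412
sqrt((H+B)/B) = 1.0608
Q* = 245.4412 * 1.0608 = 260.3748

260.3748 units


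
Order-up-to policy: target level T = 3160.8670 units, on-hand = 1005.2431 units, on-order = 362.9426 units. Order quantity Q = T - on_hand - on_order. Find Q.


Inventory position = OH + OO = 1005.2431 + 362.9426 = 1368.1857
Q = 3160.8670 - 1368.1857 = 1792.6813

1792.6813 units


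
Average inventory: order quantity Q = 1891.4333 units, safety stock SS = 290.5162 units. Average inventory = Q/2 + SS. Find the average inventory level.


Q/2 = 945.7166
Avg = 945.7166 + 290.5162 = 1236.2328

1236.2328 units


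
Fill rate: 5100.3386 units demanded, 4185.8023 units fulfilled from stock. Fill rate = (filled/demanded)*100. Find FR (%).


FR = 4185.8023 / 5100.3386 * 100 = 82.0691

82.0691%


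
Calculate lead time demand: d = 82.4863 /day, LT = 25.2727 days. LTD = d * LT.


LTD = 82.4863 * 25.2727 = 2084.6515

2084.6515 units


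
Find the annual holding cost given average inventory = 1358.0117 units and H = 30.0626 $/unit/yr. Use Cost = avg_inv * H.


Cost = 1358.0117 * 30.0626 = 40825.3625

40825.3625 $/yr


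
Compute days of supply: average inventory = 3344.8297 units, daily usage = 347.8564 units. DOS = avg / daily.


DOS = 3344.8297 / 347.8564 = 9.6155

9.6155 days


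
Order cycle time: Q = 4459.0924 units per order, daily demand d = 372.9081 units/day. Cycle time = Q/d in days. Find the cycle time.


Cycle = 4459.0924 / 372.9081 = 11.9576

11.9576 days


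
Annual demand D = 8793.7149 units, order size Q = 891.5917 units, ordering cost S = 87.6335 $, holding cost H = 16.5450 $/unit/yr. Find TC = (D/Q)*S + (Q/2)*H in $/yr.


Ordering cost = D*S/Q = 864.3239
Holding cost = Q*H/2 = 7375.6923
TC = 864.3239 + 7375.6923 = 8240.0162

8240.0162 $/yr


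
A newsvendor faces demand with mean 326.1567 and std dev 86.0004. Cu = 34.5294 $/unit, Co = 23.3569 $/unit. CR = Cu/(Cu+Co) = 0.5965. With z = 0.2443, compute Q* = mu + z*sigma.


CR = Cu/(Cu+Co) = 34.5294/(34.5294+23.3569) = 0.5965
z = 0.2443
Q* = 326.1567 + 0.2443 * 86.0004 = 347.1666

347.1666 units


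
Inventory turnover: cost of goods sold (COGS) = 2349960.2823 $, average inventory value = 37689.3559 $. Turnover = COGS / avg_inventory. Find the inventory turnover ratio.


Turnover = 2349960.2823 / 37689.3559 = 62.3508

62.3508


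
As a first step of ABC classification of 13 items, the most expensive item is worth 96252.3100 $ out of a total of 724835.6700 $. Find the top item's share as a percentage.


Top item = 96252.3100
Total = 724835.6700
Percentage = 96252.3100 / 724835.6700 * 100 = 13.2792

13.2792%


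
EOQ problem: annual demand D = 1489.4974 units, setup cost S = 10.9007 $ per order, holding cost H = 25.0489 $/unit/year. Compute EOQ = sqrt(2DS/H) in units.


2*D*S = 2 * 1489.4974 * 10.9007 = 32473.1286
2*D*S/H = 1296.3894
EOQ = sqrt(1296.3894) = 36.0054

36.0054 units


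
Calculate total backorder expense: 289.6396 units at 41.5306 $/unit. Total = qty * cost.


Total = 289.6396 * 41.5306 = 12028.9064

12028.9064 $


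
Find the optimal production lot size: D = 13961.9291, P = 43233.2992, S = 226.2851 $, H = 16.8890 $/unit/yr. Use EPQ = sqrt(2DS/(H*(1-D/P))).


1 - D/P = 1 - 0.3229 = 0.6771
H*(1-D/P) = 11.4348
2DS = 6318753.0452
EPQ = sqrt(552589.6854) = 743.3638

743.3638 units


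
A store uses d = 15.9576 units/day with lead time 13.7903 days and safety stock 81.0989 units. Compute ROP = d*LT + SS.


d*LT = 15.9576 * 13.7903 = 220.0601
ROP = 220.0601 + 81.0989 = 301.1590

301.1590 units


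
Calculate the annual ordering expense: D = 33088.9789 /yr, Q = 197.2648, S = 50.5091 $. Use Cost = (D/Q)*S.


Number of orders = D/Q = 167.7389
Cost = 167.7389 * 50.5091 = 8472.3404

8472.3404 $/yr


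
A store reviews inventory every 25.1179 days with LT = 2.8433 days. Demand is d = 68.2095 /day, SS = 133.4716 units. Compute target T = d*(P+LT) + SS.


P + LT = 27.9612
d*(P+LT) = 68.2095 * 27.9612 = 1907.2195
T = 1907.2195 + 133.4716 = 2040.6911

2040.6911 units


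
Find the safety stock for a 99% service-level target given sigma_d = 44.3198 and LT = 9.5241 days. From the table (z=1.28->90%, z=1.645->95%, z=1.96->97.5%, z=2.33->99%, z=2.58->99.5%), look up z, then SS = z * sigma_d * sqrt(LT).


From the table, SL = 99% corresponds to z = 2.33
sqrt(LT) = sqrt(9.5241) = 3.0861
SS = 2.33 * 44.3198 * 3.0861 = 318.6880

318.6880 units


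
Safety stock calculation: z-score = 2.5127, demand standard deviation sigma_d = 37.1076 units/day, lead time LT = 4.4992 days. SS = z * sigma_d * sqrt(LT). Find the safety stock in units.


sqrt(LT) = sqrt(4.4992) = 2.1211
SS = 2.5127 * 37.1076 * 2.1211 = 197.7749

197.7749 units


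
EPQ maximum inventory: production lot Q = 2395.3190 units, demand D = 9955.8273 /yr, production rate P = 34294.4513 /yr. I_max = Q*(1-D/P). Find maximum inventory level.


D/P = 0.2903
1 - D/P = 0.7097
I_max = 2395.3190 * 0.7097 = 1699.9476

1699.9476 units


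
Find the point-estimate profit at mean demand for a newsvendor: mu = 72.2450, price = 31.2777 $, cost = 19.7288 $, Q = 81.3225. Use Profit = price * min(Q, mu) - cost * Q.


Sales at mu = min(81.3225, 72.2450) = 72.2450
Revenue = 31.2777 * 72.2450 = 2259.6574
Total cost = 19.7288 * 81.3225 = 1604.3953
Profit = 2259.6574 - 1604.3953 = 655.2621

655.2621 $


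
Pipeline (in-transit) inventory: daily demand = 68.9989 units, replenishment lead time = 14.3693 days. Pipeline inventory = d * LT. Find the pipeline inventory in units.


Pipeline = 68.9989 * 14.3693 = 991.4659

991.4659 units


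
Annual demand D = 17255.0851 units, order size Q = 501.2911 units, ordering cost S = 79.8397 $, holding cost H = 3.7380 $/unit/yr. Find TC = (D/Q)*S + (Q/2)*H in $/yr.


Ordering cost = D*S/Q = 2748.1853
Holding cost = Q*H/2 = 936.9131
TC = 2748.1853 + 936.9131 = 3685.0983

3685.0983 $/yr


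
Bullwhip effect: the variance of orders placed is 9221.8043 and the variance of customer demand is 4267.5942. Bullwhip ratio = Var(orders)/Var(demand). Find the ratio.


BW = 9221.8043 / 4267.5942 = 2.1609

2.1609


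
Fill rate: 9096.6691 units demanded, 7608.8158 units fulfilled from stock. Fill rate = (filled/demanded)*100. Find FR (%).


FR = 7608.8158 / 9096.6691 * 100 = 83.6440

83.6440%


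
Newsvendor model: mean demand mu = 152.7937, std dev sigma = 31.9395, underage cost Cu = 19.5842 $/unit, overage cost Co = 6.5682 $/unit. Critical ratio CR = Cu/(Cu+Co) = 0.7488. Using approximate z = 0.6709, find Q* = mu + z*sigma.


CR = Cu/(Cu+Co) = 19.5842/(19.5842+6.5682) = 0.7488
z = 0.6709
Q* = 152.7937 + 0.6709 * 31.9395 = 174.2219

174.2219 units


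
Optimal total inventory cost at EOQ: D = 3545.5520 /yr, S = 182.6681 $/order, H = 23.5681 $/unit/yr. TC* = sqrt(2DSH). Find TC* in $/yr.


2*D*S*H = 30528195.8122
TC* = sqrt(30528195.8122) = 5525.2326

5525.2326 $/yr


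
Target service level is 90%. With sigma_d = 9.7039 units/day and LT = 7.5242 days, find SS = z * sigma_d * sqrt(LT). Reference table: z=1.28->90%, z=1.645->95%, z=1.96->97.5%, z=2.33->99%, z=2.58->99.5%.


From the table, SL = 90% corresponds to z = 1.28
sqrt(LT) = sqrt(7.5242) = 2.7430
SS = 1.28 * 9.7039 * 2.7430 = 34.0711

34.0711 units


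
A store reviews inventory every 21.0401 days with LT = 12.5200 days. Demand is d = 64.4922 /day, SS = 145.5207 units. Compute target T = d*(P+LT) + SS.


P + LT = 33.5601
d*(P+LT) = 64.4922 * 33.5601 = 2164.3647
T = 2164.3647 + 145.5207 = 2309.8854

2309.8854 units


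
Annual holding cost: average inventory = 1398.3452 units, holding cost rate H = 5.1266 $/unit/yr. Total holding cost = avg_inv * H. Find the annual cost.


Cost = 1398.3452 * 5.1266 = 7168.7565

7168.7565 $/yr


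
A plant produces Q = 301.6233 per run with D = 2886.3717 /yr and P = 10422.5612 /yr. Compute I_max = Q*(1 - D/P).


D/P = 0.2769
1 - D/P = 0.7231
I_max = 301.6233 * 0.7231 = 218.0933

218.0933 units


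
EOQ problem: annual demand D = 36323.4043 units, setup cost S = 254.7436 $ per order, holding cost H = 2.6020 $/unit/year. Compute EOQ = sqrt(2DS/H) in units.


2*D*S = 2 * 36323.4043 * 254.7436 = 18506309.5513
2*D*S/H = 7112340.3348
EOQ = sqrt(7112340.3348) = 2666.8971

2666.8971 units


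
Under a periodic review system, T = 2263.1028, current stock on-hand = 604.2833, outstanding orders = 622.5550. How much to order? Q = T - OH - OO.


Inventory position = OH + OO = 604.2833 + 622.5550 = 1226.8383
Q = 2263.1028 - 1226.8383 = 1036.2645

1036.2645 units


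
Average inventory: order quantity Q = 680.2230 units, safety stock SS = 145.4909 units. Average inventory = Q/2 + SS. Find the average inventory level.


Q/2 = 340.1115
Avg = 340.1115 + 145.4909 = 485.6024

485.6024 units


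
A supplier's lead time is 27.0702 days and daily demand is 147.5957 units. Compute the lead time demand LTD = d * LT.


LTD = 147.5957 * 27.0702 = 3995.4451

3995.4451 units


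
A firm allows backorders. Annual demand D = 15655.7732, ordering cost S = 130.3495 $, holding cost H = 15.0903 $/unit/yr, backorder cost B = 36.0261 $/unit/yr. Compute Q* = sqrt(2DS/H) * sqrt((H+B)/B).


sqrt(2DS/H) = 520.0655
sqrt((H+B)/B) = 1.1912
Q* = 520.0655 * 1.1912 = 619.4832

619.4832 units


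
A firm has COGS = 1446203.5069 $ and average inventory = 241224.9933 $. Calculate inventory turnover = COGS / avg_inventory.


Turnover = 1446203.5069 / 241224.9933 = 5.9952

5.9952


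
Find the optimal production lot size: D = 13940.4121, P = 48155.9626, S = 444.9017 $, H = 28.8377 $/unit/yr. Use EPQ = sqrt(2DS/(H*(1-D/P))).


1 - D/P = 1 - 0.2895 = 0.7105
H*(1-D/P) = 20.4896
2DS = 12404226.0840
EPQ = sqrt(605390.4844) = 778.0684

778.0684 units


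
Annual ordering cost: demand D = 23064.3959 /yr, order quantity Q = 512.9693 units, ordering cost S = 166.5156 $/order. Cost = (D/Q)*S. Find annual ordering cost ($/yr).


Number of orders = D/Q = 44.9625
Cost = 44.9625 * 166.5156 = 7486.9621

7486.9621 $/yr


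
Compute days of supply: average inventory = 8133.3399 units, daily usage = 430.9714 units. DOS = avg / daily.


DOS = 8133.3399 / 430.9714 = 18.8721

18.8721 days


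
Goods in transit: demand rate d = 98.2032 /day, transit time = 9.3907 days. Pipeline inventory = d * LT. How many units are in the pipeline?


Pipeline = 98.2032 * 9.3907 = 922.1968

922.1968 units


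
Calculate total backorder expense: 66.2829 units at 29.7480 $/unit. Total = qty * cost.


Total = 66.2829 * 29.7480 = 1971.7837

1971.7837 $


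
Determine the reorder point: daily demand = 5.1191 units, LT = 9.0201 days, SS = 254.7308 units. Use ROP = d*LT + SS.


d*LT = 5.1191 * 9.0201 = 46.1748
ROP = 46.1748 + 254.7308 = 300.9056

300.9056 units


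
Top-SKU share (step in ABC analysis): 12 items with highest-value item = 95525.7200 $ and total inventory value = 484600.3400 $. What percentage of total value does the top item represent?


Top item = 95525.7200
Total = 484600.3400
Percentage = 95525.7200 / 484600.3400 * 100 = 19.7123

19.7123%


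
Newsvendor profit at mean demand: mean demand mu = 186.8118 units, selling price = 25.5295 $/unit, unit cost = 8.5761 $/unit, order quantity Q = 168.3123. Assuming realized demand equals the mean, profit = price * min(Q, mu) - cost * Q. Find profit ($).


Sales at mu = min(168.3123, 186.8118) = 168.3123
Revenue = 25.5295 * 168.3123 = 4296.9289
Total cost = 8.5761 * 168.3123 = 1443.4631
Profit = 4296.9289 - 1443.4631 = 2853.4657

2853.4657 $


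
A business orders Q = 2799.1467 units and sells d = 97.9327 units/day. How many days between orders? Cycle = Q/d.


Cycle = 2799.1467 / 97.9327 = 28.5823

28.5823 days


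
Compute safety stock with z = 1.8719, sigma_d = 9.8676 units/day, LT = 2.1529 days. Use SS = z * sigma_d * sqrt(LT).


sqrt(LT) = sqrt(2.1529) = 1.4673
SS = 1.8719 * 9.8676 * 1.4673 = 27.1023

27.1023 units


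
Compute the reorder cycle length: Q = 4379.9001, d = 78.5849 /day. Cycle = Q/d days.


Cycle = 4379.9001 / 78.5849 = 55.7346

55.7346 days


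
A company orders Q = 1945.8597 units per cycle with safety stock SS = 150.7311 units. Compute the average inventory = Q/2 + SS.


Q/2 = 972.9298
Avg = 972.9298 + 150.7311 = 1123.6609

1123.6609 units


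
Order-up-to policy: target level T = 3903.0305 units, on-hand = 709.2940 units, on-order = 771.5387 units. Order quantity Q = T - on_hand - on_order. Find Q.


Inventory position = OH + OO = 709.2940 + 771.5387 = 1480.8327
Q = 3903.0305 - 1480.8327 = 2422.1978

2422.1978 units


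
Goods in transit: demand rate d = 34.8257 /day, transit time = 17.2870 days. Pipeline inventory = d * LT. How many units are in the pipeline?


Pipeline = 34.8257 * 17.2870 = 602.0319

602.0319 units


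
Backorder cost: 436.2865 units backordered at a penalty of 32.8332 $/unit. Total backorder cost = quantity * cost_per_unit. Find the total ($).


Total = 436.2865 * 32.8332 = 14324.6819

14324.6819 $


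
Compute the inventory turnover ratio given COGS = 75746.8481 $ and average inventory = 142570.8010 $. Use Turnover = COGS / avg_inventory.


Turnover = 75746.8481 / 142570.8010 = 0.5313

0.5313


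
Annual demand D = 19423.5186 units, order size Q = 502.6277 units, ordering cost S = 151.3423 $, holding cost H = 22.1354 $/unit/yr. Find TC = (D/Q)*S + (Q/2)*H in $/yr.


Ordering cost = D*S/Q = 5848.4639
Holding cost = Q*H/2 = 5562.9326
TC = 5848.4639 + 5562.9326 = 11411.3965

11411.3965 $/yr


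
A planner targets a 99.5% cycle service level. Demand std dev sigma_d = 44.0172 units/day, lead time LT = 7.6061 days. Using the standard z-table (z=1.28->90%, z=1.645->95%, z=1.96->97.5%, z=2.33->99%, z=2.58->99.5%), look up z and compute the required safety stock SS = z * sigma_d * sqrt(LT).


From the table, SL = 99.5% corresponds to z = 2.58
sqrt(LT) = sqrt(7.6061) = 2.7579
SS = 2.58 * 44.0172 * 2.7579 = 313.2010

313.2010 units


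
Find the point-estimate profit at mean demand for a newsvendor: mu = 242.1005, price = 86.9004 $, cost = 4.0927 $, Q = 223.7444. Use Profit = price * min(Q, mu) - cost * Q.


Sales at mu = min(223.7444, 242.1005) = 223.7444
Revenue = 86.9004 * 223.7444 = 19443.4779
Total cost = 4.0927 * 223.7444 = 915.7187
Profit = 19443.4779 - 915.7187 = 18527.7592

18527.7592 $


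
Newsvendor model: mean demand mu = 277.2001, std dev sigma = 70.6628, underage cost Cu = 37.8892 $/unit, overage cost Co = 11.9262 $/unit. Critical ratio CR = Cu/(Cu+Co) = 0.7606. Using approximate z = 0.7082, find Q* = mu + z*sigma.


CR = Cu/(Cu+Co) = 37.8892/(37.8892+11.9262) = 0.7606
z = 0.7082
Q* = 277.2001 + 0.7082 * 70.6628 = 327.2435

327.2435 units


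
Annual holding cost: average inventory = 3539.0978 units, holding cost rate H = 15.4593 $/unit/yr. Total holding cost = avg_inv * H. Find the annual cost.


Cost = 3539.0978 * 15.4593 = 54711.9746

54711.9746 $/yr


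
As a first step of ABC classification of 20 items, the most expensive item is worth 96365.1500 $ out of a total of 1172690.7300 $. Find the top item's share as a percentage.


Top item = 96365.1500
Total = 1172690.7300
Percentage = 96365.1500 / 1172690.7300 * 100 = 8.2174

8.2174%


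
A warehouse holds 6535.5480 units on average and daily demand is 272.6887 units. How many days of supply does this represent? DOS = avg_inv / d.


DOS = 6535.5480 / 272.6887 = 23.9671

23.9671 days


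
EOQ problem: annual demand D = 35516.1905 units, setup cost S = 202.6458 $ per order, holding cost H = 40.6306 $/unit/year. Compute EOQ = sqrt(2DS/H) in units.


2*D*S = 2 * 35516.1905 * 202.6458 = 14394413.6736
2*D*S/H = 354275.1934
EOQ = sqrt(354275.1934) = 595.2102

595.2102 units


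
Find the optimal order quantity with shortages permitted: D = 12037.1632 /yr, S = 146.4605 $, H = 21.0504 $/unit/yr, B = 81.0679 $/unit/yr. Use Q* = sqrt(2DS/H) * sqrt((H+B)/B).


sqrt(2DS/H) = 409.2674
sqrt((H+B)/B) = 1.1223
Q* = 409.2674 * 1.1223 = 459.3402

459.3402 units


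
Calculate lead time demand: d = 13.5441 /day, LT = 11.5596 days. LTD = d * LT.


LTD = 13.5441 * 11.5596 = 156.5644

156.5644 units


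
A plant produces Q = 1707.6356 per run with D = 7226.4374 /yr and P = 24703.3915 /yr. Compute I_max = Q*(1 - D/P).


D/P = 0.2925
1 - D/P = 0.7075
I_max = 1707.6356 * 0.7075 = 1208.1041

1208.1041 units


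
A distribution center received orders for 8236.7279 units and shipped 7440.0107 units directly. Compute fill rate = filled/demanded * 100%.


FR = 7440.0107 / 8236.7279 * 100 = 90.3273

90.3273%


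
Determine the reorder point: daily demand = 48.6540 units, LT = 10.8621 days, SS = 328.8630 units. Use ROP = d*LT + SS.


d*LT = 48.6540 * 10.8621 = 528.4846
ROP = 528.4846 + 328.8630 = 857.3476

857.3476 units


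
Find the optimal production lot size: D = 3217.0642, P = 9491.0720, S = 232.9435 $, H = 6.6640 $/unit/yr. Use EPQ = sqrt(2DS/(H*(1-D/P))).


1 - D/P = 1 - 0.3390 = 0.6610
H*(1-D/P) = 4.4052
2DS = 1498788.3889
EPQ = sqrt(340232.3033) = 583.2944

583.2944 units


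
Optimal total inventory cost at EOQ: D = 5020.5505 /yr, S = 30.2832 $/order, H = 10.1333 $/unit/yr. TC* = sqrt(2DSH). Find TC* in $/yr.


2*D*S*H = 3081300.1181
TC* = sqrt(3081300.1181) = 1755.3632

1755.3632 $/yr


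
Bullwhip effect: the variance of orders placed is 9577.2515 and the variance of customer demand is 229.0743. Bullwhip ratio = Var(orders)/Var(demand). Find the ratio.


BW = 9577.2515 / 229.0743 = 41.8085

41.8085


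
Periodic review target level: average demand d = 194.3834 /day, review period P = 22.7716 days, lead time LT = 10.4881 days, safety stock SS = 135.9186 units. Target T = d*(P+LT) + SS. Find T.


P + LT = 33.2597
d*(P+LT) = 194.3834 * 33.2597 = 6465.1336
T = 6465.1336 + 135.9186 = 6601.0522

6601.0522 units


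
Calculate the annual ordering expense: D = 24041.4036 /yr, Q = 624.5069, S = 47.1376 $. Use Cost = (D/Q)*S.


Number of orders = D/Q = 38.4966
Cost = 38.4966 * 47.1376 = 1814.6382

1814.6382 $/yr


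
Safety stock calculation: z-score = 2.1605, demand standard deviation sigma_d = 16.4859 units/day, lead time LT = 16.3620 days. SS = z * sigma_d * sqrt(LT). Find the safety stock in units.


sqrt(LT) = sqrt(16.3620) = 4.0450
SS = 2.1605 * 16.4859 * 4.0450 = 144.0738

144.0738 units


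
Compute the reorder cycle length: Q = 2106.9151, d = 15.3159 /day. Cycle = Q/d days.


Cycle = 2106.9151 / 15.3159 = 137.5639

137.5639 days


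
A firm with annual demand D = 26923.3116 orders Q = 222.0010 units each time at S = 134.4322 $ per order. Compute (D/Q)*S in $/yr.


Number of orders = D/Q = 121.2756
Cost = 121.2756 * 134.4322 = 16303.3500

16303.3500 $/yr


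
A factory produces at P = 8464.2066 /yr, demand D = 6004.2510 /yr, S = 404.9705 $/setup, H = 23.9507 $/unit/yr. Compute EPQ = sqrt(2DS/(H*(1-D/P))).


1 - D/P = 1 - 0.7094 = 0.2906
H*(1-D/P) = 6.9608
2DS = 4863089.0592
EPQ = sqrt(698639.2789) = 835.8464

835.8464 units


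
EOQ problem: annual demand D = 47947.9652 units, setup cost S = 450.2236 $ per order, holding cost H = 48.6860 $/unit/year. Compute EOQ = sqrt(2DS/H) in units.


2*D*S = 2 * 47947.9652 * 450.2236 = 43174611.0100
2*D*S/H = 886797.2520
EOQ = sqrt(886797.2520) = 941.6991

941.6991 units


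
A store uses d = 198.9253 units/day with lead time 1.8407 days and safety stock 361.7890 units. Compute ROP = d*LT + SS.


d*LT = 198.9253 * 1.8407 = 366.1618
ROP = 366.1618 + 361.7890 = 727.9508

727.9508 units


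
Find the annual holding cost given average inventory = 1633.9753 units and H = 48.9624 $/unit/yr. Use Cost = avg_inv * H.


Cost = 1633.9753 * 48.9624 = 80003.3522

80003.3522 $/yr


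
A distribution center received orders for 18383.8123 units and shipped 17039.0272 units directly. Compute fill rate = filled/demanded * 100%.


FR = 17039.0272 / 18383.8123 * 100 = 92.6849

92.6849%


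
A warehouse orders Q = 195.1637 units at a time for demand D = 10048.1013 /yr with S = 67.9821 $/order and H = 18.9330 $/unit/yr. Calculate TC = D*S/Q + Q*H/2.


Ordering cost = D*S/Q = 3500.0926
Holding cost = Q*H/2 = 1847.5172
TC = 3500.0926 + 1847.5172 = 5347.6098

5347.6098 $/yr


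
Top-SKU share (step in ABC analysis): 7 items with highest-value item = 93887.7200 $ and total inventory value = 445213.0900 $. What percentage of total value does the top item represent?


Top item = 93887.7200
Total = 445213.0900
Percentage = 93887.7200 / 445213.0900 * 100 = 21.0883

21.0883%


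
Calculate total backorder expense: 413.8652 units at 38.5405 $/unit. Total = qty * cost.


Total = 413.8652 * 38.5405 = 15950.5717

15950.5717 $


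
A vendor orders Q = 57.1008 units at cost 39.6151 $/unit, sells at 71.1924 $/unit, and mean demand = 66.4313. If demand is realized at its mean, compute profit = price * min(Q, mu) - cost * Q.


Sales at mu = min(57.1008, 66.4313) = 57.1008
Revenue = 71.1924 * 57.1008 = 4065.1430
Total cost = 39.6151 * 57.1008 = 2262.0539
Profit = 4065.1430 - 2262.0539 = 1803.0891

1803.0891 $


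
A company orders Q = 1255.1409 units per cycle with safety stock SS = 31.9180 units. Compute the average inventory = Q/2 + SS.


Q/2 = 627.5705
Avg = 627.5705 + 31.9180 = 659.4885

659.4885 units


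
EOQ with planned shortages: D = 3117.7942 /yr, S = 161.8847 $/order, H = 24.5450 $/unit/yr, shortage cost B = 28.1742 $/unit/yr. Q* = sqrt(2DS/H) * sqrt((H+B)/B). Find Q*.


sqrt(2DS/H) = 202.7963
sqrt((H+B)/B) = 1.3679
Q* = 202.7963 * 1.3679 = 277.4078

277.4078 units


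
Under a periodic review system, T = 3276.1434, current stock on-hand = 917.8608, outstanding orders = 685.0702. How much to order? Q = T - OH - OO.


Inventory position = OH + OO = 917.8608 + 685.0702 = 1602.9310
Q = 3276.1434 - 1602.9310 = 1673.2124

1673.2124 units


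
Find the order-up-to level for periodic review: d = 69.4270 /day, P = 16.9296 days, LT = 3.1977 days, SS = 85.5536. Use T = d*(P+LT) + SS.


P + LT = 20.1273
d*(P+LT) = 69.4270 * 20.1273 = 1397.3781
T = 1397.3781 + 85.5536 = 1482.9317

1482.9317 units


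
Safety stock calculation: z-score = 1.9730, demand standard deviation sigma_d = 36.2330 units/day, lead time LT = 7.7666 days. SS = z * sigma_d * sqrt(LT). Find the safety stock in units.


sqrt(LT) = sqrt(7.7666) = 2.7869
SS = 1.9730 * 36.2330 * 2.7869 = 199.2264

199.2264 units


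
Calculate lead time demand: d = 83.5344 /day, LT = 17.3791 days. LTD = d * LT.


LTD = 83.5344 * 17.3791 = 1451.7527

1451.7527 units


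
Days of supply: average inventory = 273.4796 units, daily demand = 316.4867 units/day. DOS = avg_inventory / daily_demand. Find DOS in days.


DOS = 273.4796 / 316.4867 = 0.8641

0.8641 days


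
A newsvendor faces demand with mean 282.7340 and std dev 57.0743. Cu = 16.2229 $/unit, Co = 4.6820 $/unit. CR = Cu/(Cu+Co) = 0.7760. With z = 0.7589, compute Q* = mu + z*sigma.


CR = Cu/(Cu+Co) = 16.2229/(16.2229+4.6820) = 0.7760
z = 0.7589
Q* = 282.7340 + 0.7589 * 57.0743 = 326.0477

326.0477 units


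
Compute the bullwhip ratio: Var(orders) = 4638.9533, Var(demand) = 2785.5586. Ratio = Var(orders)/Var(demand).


BW = 4638.9533 / 2785.5586 = 1.6654

1.6654


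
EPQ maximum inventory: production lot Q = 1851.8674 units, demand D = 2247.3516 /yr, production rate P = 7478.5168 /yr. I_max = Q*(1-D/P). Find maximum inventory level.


D/P = 0.3005
1 - D/P = 0.6995
I_max = 1851.8674 * 0.6995 = 1295.3671

1295.3671 units


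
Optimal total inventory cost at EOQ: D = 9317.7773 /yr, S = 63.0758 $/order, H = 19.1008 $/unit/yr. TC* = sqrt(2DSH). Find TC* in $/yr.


2*D*S*H = 22452083.3954
TC* = sqrt(22452083.3954) = 4738.3629

4738.3629 $/yr


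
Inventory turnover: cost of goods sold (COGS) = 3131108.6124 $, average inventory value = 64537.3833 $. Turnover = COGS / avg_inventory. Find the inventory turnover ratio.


Turnover = 3131108.6124 / 64537.3833 = 48.5162

48.5162


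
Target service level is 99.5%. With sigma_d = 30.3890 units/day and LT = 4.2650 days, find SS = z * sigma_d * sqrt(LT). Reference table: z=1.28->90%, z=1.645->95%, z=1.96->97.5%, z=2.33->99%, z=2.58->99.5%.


From the table, SL = 99.5% corresponds to z = 2.58
sqrt(LT) = sqrt(4.2650) = 2.0652
SS = 2.58 * 30.3890 * 2.0652 = 161.9182

161.9182 units


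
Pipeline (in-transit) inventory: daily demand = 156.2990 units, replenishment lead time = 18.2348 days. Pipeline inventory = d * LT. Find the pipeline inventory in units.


Pipeline = 156.2990 * 18.2348 = 2850.0810

2850.0810 units


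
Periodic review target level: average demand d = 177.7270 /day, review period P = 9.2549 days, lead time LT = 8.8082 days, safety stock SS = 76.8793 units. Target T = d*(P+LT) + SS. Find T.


P + LT = 18.0631
d*(P+LT) = 177.7270 * 18.0631 = 3210.3006
T = 3210.3006 + 76.8793 = 3287.1799

3287.1799 units


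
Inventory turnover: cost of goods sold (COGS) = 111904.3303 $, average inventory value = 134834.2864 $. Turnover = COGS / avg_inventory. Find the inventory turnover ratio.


Turnover = 111904.3303 / 134834.2864 = 0.8299

0.8299


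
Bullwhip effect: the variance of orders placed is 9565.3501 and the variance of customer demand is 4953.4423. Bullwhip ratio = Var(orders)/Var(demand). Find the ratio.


BW = 9565.3501 / 4953.4423 = 1.9311

1.9311


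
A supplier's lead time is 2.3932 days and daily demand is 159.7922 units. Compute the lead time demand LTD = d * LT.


LTD = 159.7922 * 2.3932 = 382.4147

382.4147 units


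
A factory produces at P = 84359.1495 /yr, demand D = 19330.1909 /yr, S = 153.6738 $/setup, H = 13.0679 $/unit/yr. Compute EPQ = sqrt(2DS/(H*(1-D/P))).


1 - D/P = 1 - 0.2291 = 0.7709
H*(1-D/P) = 10.0735
2DS = 5941087.7807
EPQ = sqrt(589773.9149) = 767.9674

767.9674 units


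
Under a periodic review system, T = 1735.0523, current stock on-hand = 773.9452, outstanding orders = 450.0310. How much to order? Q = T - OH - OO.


Inventory position = OH + OO = 773.9452 + 450.0310 = 1223.9762
Q = 1735.0523 - 1223.9762 = 511.0761

511.0761 units


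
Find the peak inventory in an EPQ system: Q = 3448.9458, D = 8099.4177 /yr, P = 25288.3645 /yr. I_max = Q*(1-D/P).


D/P = 0.3203
1 - D/P = 0.6797
I_max = 3448.9458 * 0.6797 = 2344.3092

2344.3092 units


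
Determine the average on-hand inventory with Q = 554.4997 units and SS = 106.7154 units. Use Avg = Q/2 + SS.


Q/2 = 277.2498
Avg = 277.2498 + 106.7154 = 383.9652

383.9652 units


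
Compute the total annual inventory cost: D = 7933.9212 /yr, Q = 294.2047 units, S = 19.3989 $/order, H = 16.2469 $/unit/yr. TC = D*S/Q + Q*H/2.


Ordering cost = D*S/Q = 523.1369
Holding cost = Q*H/2 = 2389.9572
TC = 523.1369 + 2389.9572 = 2913.0941

2913.0941 $/yr


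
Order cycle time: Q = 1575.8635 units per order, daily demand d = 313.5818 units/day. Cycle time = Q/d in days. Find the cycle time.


Cycle = 1575.8635 / 313.5818 = 5.0254

5.0254 days


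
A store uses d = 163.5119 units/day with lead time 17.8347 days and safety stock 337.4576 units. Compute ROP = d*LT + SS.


d*LT = 163.5119 * 17.8347 = 2916.1857
ROP = 2916.1857 + 337.4576 = 3253.6433

3253.6433 units


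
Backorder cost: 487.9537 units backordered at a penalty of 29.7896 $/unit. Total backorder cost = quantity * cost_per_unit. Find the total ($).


Total = 487.9537 * 29.7896 = 14535.9455

14535.9455 $


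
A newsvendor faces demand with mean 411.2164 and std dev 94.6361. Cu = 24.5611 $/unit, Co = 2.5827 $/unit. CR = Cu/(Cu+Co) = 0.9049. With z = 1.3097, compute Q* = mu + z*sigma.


CR = Cu/(Cu+Co) = 24.5611/(24.5611+2.5827) = 0.9049
z = 1.3097
Q* = 411.2164 + 1.3097 * 94.6361 = 535.1613

535.1613 units


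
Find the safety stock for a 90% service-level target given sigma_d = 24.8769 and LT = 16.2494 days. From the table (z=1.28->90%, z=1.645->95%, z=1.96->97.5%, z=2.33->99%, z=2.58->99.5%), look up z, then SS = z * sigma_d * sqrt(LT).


From the table, SL = 90% corresponds to z = 1.28
sqrt(LT) = sqrt(16.2494) = 4.0311
SS = 1.28 * 24.8769 * 4.0311 = 128.3586

128.3586 units


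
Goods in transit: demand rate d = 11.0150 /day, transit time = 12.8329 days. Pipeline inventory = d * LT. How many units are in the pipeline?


Pipeline = 11.0150 * 12.8329 = 141.3544

141.3544 units


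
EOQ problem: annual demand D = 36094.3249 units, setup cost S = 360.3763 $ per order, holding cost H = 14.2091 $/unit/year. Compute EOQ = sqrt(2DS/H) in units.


2*D*S = 2 * 36094.3249 * 360.3763 = 26015078.5169
2*D*S/H = 1830874.4760
EOQ = sqrt(1830874.4760) = 1353.0981

1353.0981 units


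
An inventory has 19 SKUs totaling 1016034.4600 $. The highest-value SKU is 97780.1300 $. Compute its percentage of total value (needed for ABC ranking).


Top item = 97780.1300
Total = 1016034.4600
Percentage = 97780.1300 / 1016034.4600 * 100 = 9.6237

9.6237%


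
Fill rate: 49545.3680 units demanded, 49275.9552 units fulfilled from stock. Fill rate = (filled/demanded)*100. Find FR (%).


FR = 49275.9552 / 49545.3680 * 100 = 99.4562

99.4562%


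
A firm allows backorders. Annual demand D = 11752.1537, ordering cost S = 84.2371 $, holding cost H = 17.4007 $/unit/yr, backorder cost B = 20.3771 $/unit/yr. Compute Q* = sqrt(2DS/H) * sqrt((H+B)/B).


sqrt(2DS/H) = 337.3200
sqrt((H+B)/B) = 1.3616
Q* = 337.3200 * 1.3616 = 459.2924

459.2924 units


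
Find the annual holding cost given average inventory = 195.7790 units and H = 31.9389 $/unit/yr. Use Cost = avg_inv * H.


Cost = 195.7790 * 31.9389 = 6252.9659

6252.9659 $/yr


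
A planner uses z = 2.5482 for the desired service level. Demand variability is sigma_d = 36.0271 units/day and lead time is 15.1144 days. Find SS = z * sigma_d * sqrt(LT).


sqrt(LT) = sqrt(15.1144) = 3.8877
SS = 2.5482 * 36.0271 * 3.8877 = 356.9096

356.9096 units


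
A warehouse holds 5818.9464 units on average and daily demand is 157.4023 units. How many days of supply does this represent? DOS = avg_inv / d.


DOS = 5818.9464 / 157.4023 = 36.9686

36.9686 days


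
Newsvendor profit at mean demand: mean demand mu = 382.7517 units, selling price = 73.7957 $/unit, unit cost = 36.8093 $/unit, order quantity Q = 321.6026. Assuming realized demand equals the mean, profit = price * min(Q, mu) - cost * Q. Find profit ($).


Sales at mu = min(321.6026, 382.7517) = 321.6026
Revenue = 73.7957 * 321.6026 = 23732.8890
Total cost = 36.8093 * 321.6026 = 11837.9666
Profit = 23732.8890 - 11837.9666 = 11894.9224

11894.9224 $


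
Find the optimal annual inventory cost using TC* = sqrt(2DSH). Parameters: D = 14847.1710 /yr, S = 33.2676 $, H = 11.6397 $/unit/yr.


2*D*S*H = 11498388.1281
TC* = sqrt(11498388.1281) = 3390.9273

3390.9273 $/yr


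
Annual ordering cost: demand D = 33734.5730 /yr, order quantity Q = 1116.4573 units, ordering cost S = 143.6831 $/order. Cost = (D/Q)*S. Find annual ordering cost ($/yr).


Number of orders = D/Q = 30.2157
Cost = 30.2157 * 143.6831 = 4341.4898

4341.4898 $/yr


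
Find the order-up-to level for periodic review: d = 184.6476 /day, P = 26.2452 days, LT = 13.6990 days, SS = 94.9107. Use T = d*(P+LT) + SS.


P + LT = 39.9442
d*(P+LT) = 184.6476 * 39.9442 = 7375.6007
T = 7375.6007 + 94.9107 = 7470.5114

7470.5114 units


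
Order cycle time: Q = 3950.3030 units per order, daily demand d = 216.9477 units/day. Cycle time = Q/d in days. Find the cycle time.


Cycle = 3950.3030 / 216.9477 = 18.2085

18.2085 days


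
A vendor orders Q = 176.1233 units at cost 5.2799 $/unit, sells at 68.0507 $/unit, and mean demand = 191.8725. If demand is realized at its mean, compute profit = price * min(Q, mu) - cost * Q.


Sales at mu = min(176.1233, 191.8725) = 176.1233
Revenue = 68.0507 * 176.1233 = 11985.3139
Total cost = 5.2799 * 176.1233 = 929.9134
Profit = 11985.3139 - 929.9134 = 11055.4004

11055.4004 $


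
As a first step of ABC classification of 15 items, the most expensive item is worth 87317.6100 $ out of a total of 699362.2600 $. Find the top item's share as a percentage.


Top item = 87317.6100
Total = 699362.2600
Percentage = 87317.6100 / 699362.2600 * 100 = 12.4853

12.4853%


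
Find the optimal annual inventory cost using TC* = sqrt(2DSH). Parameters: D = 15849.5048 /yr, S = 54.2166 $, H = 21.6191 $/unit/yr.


2*D*S*H = 37154856.0150
TC* = sqrt(37154856.0150) = 6095.4783

6095.4783 $/yr


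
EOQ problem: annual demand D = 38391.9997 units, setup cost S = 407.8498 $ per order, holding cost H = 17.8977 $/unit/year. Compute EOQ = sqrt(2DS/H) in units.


2*D*S = 2 * 38391.9997 * 407.8498 = 31316338.7985
2*D*S/H = 1749740.9610
EOQ = sqrt(1749740.9610) = 1322.7777

1322.7777 units


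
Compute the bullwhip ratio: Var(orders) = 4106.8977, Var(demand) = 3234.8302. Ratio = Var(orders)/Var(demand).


BW = 4106.8977 / 3234.8302 = 1.2696

1.2696


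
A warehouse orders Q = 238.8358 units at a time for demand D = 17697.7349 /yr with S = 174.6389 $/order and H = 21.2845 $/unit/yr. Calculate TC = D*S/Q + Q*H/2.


Ordering cost = D*S/Q = 12940.7440
Holding cost = Q*H/2 = 2541.7503
TC = 12940.7440 + 2541.7503 = 15482.4943

15482.4943 $/yr
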